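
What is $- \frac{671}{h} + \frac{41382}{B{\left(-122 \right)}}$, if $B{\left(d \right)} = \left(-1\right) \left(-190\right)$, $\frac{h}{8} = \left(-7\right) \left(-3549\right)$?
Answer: $\frac{216428861}{993720} \approx 217.8$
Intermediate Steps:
$h = 198744$ ($h = 8 \left(\left(-7\right) \left(-3549\right)\right) = 8 \cdot 24843 = 198744$)
$B{\left(d \right)} = 190$
$- \frac{671}{h} + \frac{41382}{B{\left(-122 \right)}} = - \frac{671}{198744} + \frac{41382}{190} = \left(-671\right) \frac{1}{198744} + 41382 \cdot \frac{1}{190} = - \frac{671}{198744} + \frac{1089}{5} = \frac{216428861}{993720}$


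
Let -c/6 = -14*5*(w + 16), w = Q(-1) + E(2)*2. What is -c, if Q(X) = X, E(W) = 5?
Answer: -10500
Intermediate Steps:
w = 9 (w = -1 + 5*2 = -1 + 10 = 9)
c = 10500 (c = -(-6)*(14*5)*(9 + 16) = -(-6)*70*25 = -(-6)*1750 = -6*(-1750) = 10500)
-c = -1*10500 = -10500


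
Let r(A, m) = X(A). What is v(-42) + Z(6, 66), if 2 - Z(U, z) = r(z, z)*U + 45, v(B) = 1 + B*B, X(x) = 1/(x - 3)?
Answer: 36160/21 ≈ 1721.9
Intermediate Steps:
X(x) = 1/(-3 + x)
r(A, m) = 1/(-3 + A)
v(B) = 1 + B**2
Z(U, z) = -43 - U/(-3 + z) (Z(U, z) = 2 - (U/(-3 + z) + 45) = 2 - (45 + U/(-3 + z)) = 2 + (-45 - U/(-3 + z)) = -43 - U/(-3 + z))
v(-42) + Z(6, 66) = (1 + (-42)**2) + (129 - 1*6 - 43*66)/(-3 + 66) = (1 + 1764) + (129 - 6 - 2838)/63 = 1765 + (1/63)*(-2715) = 1765 - 905/21 = 36160/21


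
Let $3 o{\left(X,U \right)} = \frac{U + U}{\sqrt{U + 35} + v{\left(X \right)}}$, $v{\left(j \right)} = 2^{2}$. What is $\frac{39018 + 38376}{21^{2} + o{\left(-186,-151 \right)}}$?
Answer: $\frac{5033357487}{28492283} - \frac{17529741 i \sqrt{29}}{28492283} \approx 176.66 - 3.3132 i$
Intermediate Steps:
$v{\left(j \right)} = 4$
$o{\left(X,U \right)} = \frac{2 U}{3 \left(4 + \sqrt{35 + U}\right)}$ ($o{\left(X,U \right)} = \frac{\left(U + U\right) \frac{1}{\sqrt{U + 35} + 4}}{3} = \frac{2 U \frac{1}{\sqrt{35 + U} + 4}}{3} = \frac{2 U \frac{1}{4 + \sqrt{35 + U}}}{3} = \frac{2 U}{3 \left(4 + \sqrt{35 + U}\right)}$)
$\frac{39018 + 38376}{21^{2} + o{\left(-186,-151 \right)}} = \frac{39018 + 38376}{21^{2} + \frac{2}{3} \left(-151\right) \frac{1}{4 + \sqrt{35 - 151}}} = \frac{77394}{441 + \frac{2}{3} \left(-151\right) \frac{1}{4 + \sqrt{-116}}} = \frac{77394}{441 + \frac{2}{3} \left(-151\right) \frac{1}{4 + 2 i \sqrt{29}}} = \frac{77394}{441 - \frac{302}{3 \left(4 + 2 i \sqrt{29}\right)}}$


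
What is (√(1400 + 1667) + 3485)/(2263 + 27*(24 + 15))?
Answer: 3485/3316 + √3067/3316 ≈ 1.0677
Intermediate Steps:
(√(1400 + 1667) + 3485)/(2263 + 27*(24 + 15)) = (√3067 + 3485)/(2263 + 27*39) = (3485 + √3067)/(2263 + 1053) = (3485 + √3067)/3316 = (3485 + √3067)*(1/3316) = 3485/3316 + √3067/3316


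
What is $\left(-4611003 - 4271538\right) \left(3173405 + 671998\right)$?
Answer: $-34156949809023$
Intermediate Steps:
$\left(-4611003 - 4271538\right) \left(3173405 + 671998\right) = \left(-8882541\right) 3845403 = -34156949809023$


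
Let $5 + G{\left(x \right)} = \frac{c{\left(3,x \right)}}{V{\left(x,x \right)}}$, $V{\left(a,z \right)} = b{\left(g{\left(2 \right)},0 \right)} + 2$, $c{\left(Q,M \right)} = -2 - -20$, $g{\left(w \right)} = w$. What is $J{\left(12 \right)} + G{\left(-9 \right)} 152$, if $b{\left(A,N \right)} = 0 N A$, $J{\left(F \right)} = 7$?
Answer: $615$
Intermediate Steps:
$c{\left(Q,M \right)} = 18$ ($c{\left(Q,M \right)} = -2 + 20 = 18$)
$b{\left(A,N \right)} = 0$ ($b{\left(A,N \right)} = 0 A N = 0$)
$V{\left(a,z \right)} = 2$ ($V{\left(a,z \right)} = 0 + 2 = 2$)
$G{\left(x \right)} = 4$ ($G{\left(x \right)} = -5 + \frac{18}{2} = -5 + 18 \cdot \frac{1}{2} = -5 + 9 = 4$)
$J{\left(12 \right)} + G{\left(-9 \right)} 152 = 7 + 4 \cdot 152 = 7 + 608 = 615$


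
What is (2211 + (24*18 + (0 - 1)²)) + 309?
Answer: 2953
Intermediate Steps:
(2211 + (24*18 + (0 - 1)²)) + 309 = (2211 + (432 + (-1)²)) + 309 = (2211 + (432 + 1)) + 309 = (2211 + 433) + 309 = 2644 + 309 = 2953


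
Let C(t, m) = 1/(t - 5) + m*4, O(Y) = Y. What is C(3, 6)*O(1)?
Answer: 47/2 ≈ 23.500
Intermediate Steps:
C(t, m) = 1/(-5 + t) + 4*m
C(3, 6)*O(1) = ((1 - 20*6 + 4*6*3)/(-5 + 3))*1 = ((1 - 120 + 72)/(-2))*1 = -½*(-47)*1 = (47/2)*1 = 47/2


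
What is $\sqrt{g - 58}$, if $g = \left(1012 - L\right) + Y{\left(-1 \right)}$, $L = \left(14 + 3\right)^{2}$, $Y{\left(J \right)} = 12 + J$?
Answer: $26$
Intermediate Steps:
$L = 289$ ($L = 17^{2} = 289$)
$g = 734$ ($g = \left(1012 - 289\right) + \left(12 - 1\right) = \left(1012 - 289\right) + 11 = 723 + 11 = 734$)
$\sqrt{g - 58} = \sqrt{734 - 58} = \sqrt{676} = 26$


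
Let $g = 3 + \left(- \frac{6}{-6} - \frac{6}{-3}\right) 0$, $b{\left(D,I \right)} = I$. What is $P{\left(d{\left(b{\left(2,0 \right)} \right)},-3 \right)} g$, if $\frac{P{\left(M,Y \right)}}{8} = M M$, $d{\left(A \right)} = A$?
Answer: $0$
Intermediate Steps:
$g = 3$ ($g = 3 + \left(\left(-6\right) \left(- \frac{1}{6}\right) - -2\right) 0 = 3 + \left(1 + 2\right) 0 = 3 + 3 \cdot 0 = 3 + 0 = 3$)
$P{\left(M,Y \right)} = 8 M^{2}$ ($P{\left(M,Y \right)} = 8 M M = 8 M^{2}$)
$P{\left(d{\left(b{\left(2,0 \right)} \right)},-3 \right)} g = 8 \cdot 0^{2} \cdot 3 = 8 \cdot 0 \cdot 3 = 0 \cdot 3 = 0$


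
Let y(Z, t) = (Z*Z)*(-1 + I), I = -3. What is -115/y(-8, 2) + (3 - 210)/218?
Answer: -13961/27904 ≈ -0.50032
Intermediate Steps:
y(Z, t) = -4*Z² (y(Z, t) = (Z*Z)*(-1 - 3) = Z²*(-4) = -4*Z²)
-115/y(-8, 2) + (3 - 210)/218 = -115/((-4*(-8)²)) + (3 - 210)/218 = -115/((-4*64)) - 207*1/218 = -115/(-256) - 207/218 = -115*(-1/256) - 207/218 = 115/256 - 207/218 = -13961/27904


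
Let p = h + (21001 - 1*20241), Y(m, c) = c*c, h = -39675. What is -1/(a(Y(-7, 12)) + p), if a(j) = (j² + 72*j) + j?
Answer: 1/7667 ≈ 0.00013043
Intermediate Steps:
Y(m, c) = c²
p = -38915 (p = -39675 + (21001 - 1*20241) = -39675 + (21001 - 20241) = -39675 + 760 = -38915)
a(j) = j² + 73*j
-1/(a(Y(-7, 12)) + p) = -1/(12²*(73 + 12²) - 38915) = -1/(144*(73 + 144) - 38915) = -1/(144*217 - 38915) = -1/(31248 - 38915) = -1/(-7667) = -1*(-1/7667) = 1/7667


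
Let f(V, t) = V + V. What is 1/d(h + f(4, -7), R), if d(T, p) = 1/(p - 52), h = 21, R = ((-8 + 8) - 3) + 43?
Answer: -12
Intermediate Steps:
f(V, t) = 2*V
R = 40 (R = (0 - 3) + 43 = -3 + 43 = 40)
d(T, p) = 1/(-52 + p)
1/d(h + f(4, -7), R) = 1/(1/(-52 + 40)) = 1/(1/(-12)) = 1/(-1/12) = -12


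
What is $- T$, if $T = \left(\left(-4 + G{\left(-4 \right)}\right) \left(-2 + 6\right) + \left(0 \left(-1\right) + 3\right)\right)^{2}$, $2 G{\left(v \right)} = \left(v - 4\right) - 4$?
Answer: $-1369$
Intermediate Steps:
$G{\left(v \right)} = -4 + \frac{v}{2}$ ($G{\left(v \right)} = \frac{\left(v - 4\right) - 4}{2} = \frac{\left(-4 + v\right) - 4}{2} = \frac{-8 + v}{2} = -4 + \frac{v}{2}$)
$T = 1369$ ($T = \left(\left(-4 + \left(-4 + \frac{1}{2} \left(-4\right)\right)\right) \left(-2 + 6\right) + \left(0 \left(-1\right) + 3\right)\right)^{2} = \left(\left(-4 - 6\right) 4 + \left(0 + 3\right)\right)^{2} = \left(\left(-4 - 6\right) 4 + 3\right)^{2} = \left(\left(-10\right) 4 + 3\right)^{2} = \left(-40 + 3\right)^{2} = \left(-37\right)^{2} = 1369$)
$- T = \left(-1\right) 1369 = -1369$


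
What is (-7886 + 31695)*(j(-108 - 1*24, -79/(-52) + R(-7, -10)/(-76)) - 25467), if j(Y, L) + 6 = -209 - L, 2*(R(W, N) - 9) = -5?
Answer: -1208317821185/1976 ≈ -6.1150e+8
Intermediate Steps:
R(W, N) = 13/2 (R(W, N) = 9 + (½)*(-5) = 9 - 5/2 = 13/2)
j(Y, L) = -215 - L (j(Y, L) = -6 + (-209 - L) = -215 - L)
(-7886 + 31695)*(j(-108 - 1*24, -79/(-52) + R(-7, -10)/(-76)) - 25467) = (-7886 + 31695)*((-215 - (-79/(-52) + (13/2)/(-76))) - 25467) = 23809*((-215 - (-79*(-1/52) + (13/2)*(-1/76))) - 25467) = 23809*((-215 - (79/52 - 13/152)) - 25467) = 23809*((-215 - 1*2833/1976) - 25467) = 23809*((-215 - 2833/1976) - 25467) = 23809*(-427673/1976 - 25467) = 23809*(-50750465/1976) = -1208317821185/1976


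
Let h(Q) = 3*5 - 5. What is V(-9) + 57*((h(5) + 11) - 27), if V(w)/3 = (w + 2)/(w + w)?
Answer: -2045/6 ≈ -340.83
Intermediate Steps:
h(Q) = 10 (h(Q) = 15 - 5 = 10)
V(w) = 3*(2 + w)/(2*w) (V(w) = 3*((w + 2)/(w + w)) = 3*((2 + w)/((2*w))) = 3*((2 + w)*(1/(2*w))) = 3*((2 + w)/(2*w)) = 3*(2 + w)/(2*w))
V(-9) + 57*((h(5) + 11) - 27) = (3/2 + 3/(-9)) + 57*((10 + 11) - 27) = (3/2 + 3*(-⅑)) + 57*(21 - 27) = (3/2 - ⅓) + 57*(-6) = 7/6 - 342 = -2045/6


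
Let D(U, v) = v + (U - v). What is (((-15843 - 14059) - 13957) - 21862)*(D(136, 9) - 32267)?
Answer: 2111681451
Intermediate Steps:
D(U, v) = U
(((-15843 - 14059) - 13957) - 21862)*(D(136, 9) - 32267) = (((-15843 - 14059) - 13957) - 21862)*(136 - 32267) = ((-29902 - 13957) - 21862)*(-32131) = (-43859 - 21862)*(-32131) = -65721*(-32131) = 2111681451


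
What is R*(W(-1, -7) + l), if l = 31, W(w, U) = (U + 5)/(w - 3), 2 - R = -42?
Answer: 1386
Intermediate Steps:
R = 44 (R = 2 - 1*(-42) = 2 + 42 = 44)
W(w, U) = (5 + U)/(-3 + w)
R*(W(-1, -7) + l) = 44*((5 - 7)/(-3 - 1) + 31) = 44*(-2/(-4) + 31) = 44*(-¼*(-2) + 31) = 44*(½ + 31) = 44*(63/2) = 1386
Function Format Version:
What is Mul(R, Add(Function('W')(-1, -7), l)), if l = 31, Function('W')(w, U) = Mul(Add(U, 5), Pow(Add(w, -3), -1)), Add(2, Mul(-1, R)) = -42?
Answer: 1386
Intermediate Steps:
R = 44 (R = Add(2, Mul(-1, -42)) = Add(2, 42) = 44)
Function('W')(w, U) = Mul(Pow(Add(-3, w), -1), Add(5, U)) (Function('W')(w, U) = Mul(Add(5, U), Pow(Add(-3, w), -1)) = Mul(Pow(Add(-3, w), -1), Add(5, U)))
Mul(R, Add(Function('W')(-1, -7), l)) = Mul(44, Add(Mul(Pow(Add(-3, -1), -1), Add(5, -7)), 31)) = Mul(44, Add(Mul(Pow(-4, -1), -2), 31)) = Mul(44, Add(Mul(Rational(-1, 4), -2), 31)) = Mul(44, Add(Rational(1, 2), 31)) = Mul(44, Rational(63, 2)) = 1386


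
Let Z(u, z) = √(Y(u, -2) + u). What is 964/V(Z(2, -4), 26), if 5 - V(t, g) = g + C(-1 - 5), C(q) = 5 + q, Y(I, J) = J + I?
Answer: -241/5 ≈ -48.200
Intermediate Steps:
Y(I, J) = I + J
Z(u, z) = √(-2 + 2*u) (Z(u, z) = √((u - 2) + u) = √((-2 + u) + u) = √(-2 + 2*u))
V(t, g) = 6 - g (V(t, g) = 5 - (g + (5 + (-1 - 5))) = 5 - (g + (5 - 6)) = 5 - (g - 1) = 5 - (-1 + g) = 5 + (1 - g) = 6 - g)
964/V(Z(2, -4), 26) = 964/(6 - 1*26) = 964/(6 - 26) = 964/(-20) = 964*(-1/20) = -241/5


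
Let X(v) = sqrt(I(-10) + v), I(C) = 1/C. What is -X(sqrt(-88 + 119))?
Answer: -sqrt(-10 + 100*sqrt(31))/10 ≈ -2.3383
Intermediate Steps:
X(v) = sqrt(-1/10 + v) (X(v) = sqrt(1/(-10) + v) = sqrt(-1/10 + v))
-X(sqrt(-88 + 119)) = -sqrt(-10 + 100*sqrt(-88 + 119))/10 = -sqrt(-10 + 100*sqrt(31))/10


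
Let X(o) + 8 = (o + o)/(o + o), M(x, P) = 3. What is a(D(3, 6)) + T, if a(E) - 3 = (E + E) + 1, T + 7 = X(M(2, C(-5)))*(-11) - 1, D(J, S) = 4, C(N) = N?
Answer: 81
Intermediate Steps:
X(o) = -7 (X(o) = -8 + (o + o)/(o + o) = -8 + (2*o)/((2*o)) = -8 + (2*o)*(1/(2*o)) = -8 + 1 = -7)
T = 69 (T = -7 + (-7*(-11) - 1) = -7 + (77 - 1) = -7 + 76 = 69)
a(E) = 4 + 2*E (a(E) = 3 + ((E + E) + 1) = 3 + (2*E + 1) = 3 + (1 + 2*E) = 4 + 2*E)
a(D(3, 6)) + T = (4 + 2*4) + 69 = (4 + 8) + 69 = 12 + 69 = 81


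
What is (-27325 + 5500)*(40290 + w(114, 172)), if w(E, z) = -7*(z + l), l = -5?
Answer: -853815825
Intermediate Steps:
w(E, z) = 35 - 7*z (w(E, z) = -7*(z - 5) = -7*(-5 + z) = -(-35 + 7*z) = 35 - 7*z)
(-27325 + 5500)*(40290 + w(114, 172)) = (-27325 + 5500)*(40290 + (35 - 7*172)) = -21825*(40290 + (35 - 1204)) = -21825*(40290 - 1169) = -21825*39121 = -853815825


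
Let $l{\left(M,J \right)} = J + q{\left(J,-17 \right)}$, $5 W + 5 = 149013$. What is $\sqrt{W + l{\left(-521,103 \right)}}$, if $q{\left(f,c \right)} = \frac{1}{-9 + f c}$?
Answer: $\frac{\sqrt{231581218}}{88} \approx 172.93$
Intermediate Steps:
$q{\left(f,c \right)} = \frac{1}{-9 + c f}$
$W = \frac{149008}{5}$ ($W = -1 + \frac{1}{5} \cdot 149013 = -1 + \frac{149013}{5} = \frac{149008}{5} \approx 29802.0$)
$l{\left(M,J \right)} = J + \frac{1}{-9 - 17 J}$
$\sqrt{W + l{\left(-521,103 \right)}} = \sqrt{\frac{149008}{5} + \left(103 - \frac{1}{9 + 17 \cdot 103}\right)} = \sqrt{\frac{149008}{5} + \left(103 - \frac{1}{9 + 1751}\right)} = \sqrt{\frac{149008}{5} + \left(103 - \frac{1}{1760}\right)} = \sqrt{\frac{149008}{5} + \frac{181279}{1760}} = \sqrt{\frac{10526419}{352}} = \frac{\sqrt{231581218}}{88}$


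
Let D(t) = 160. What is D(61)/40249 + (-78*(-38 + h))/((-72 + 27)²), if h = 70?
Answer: -33379168/27168075 ≈ -1.2286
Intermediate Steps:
D(61)/40249 + (-78*(-38 + h))/((-72 + 27)²) = 160/40249 + (-78*(-38 + 70))/((-72 + 27)²) = 160*(1/40249) + (-78*32)/((-45)²) = 160/40249 - 2496/2025 = 160/40249 - 2496*1/2025 = 160/40249 - 832/675 = -33379168/27168075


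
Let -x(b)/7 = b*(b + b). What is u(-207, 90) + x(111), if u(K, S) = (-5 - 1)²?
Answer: -172458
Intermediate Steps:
u(K, S) = 36 (u(K, S) = (-6)² = 36)
x(b) = -14*b² (x(b) = -7*b*(b + b) = -7*b*2*b = -14*b²)
u(-207, 90) + x(111) = 36 - 14*111² = 36 - 14*12321 = 36 - 172494 = -172458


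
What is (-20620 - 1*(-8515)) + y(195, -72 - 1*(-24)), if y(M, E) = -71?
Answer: -12176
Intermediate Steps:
(-20620 - 1*(-8515)) + y(195, -72 - 1*(-24)) = (-20620 - 1*(-8515)) - 71 = (-20620 + 8515) - 71 = -12105 - 71 = -12176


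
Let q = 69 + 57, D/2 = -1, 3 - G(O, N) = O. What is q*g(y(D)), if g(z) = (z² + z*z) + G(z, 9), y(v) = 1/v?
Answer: 504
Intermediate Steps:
G(O, N) = 3 - O
D = -2 (D = 2*(-1) = -2)
g(z) = 3 - z + 2*z² (g(z) = (z² + z*z) + (3 - z) = (z² + z²) + (3 - z) = 2*z² + (3 - z) = 3 - z + 2*z²)
q = 126
q*g(y(D)) = 126*(3 - 1/(-2) + 2*(1/(-2))²) = 126*(3 - 1*(-½) + 2*(-½)²) = 126*(3 + ½ + 2*(¼)) = 126*(3 + ½ + ½) = 126*4 = 504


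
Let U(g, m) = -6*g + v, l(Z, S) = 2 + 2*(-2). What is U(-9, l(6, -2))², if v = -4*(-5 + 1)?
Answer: 4900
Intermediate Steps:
v = 16 (v = -4*(-4) = 16)
l(Z, S) = -2 (l(Z, S) = 2 - 4 = -2)
U(g, m) = 16 - 6*g (U(g, m) = -6*g + 16 = 16 - 6*g)
U(-9, l(6, -2))² = (16 - 6*(-9))² = (16 + 54)² = 70² = 4900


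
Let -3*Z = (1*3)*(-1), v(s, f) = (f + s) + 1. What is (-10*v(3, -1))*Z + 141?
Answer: 111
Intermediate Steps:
v(s, f) = 1 + f + s
Z = 1 (Z = -1*3*(-1)/3 = -(-1) = -⅓*(-3) = 1)
(-10*v(3, -1))*Z + 141 = -10*(1 - 1 + 3)*1 + 141 = -10*3*1 + 141 = -30*1 + 141 = -30 + 141 = 111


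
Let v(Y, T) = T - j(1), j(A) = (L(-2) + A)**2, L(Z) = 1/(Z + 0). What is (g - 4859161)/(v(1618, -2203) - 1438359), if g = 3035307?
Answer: 235336/185879 ≈ 1.2661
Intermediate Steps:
L(Z) = 1/Z
j(A) = (-1/2 + A)**2 (j(A) = (1/(-2) + A)**2 = (-1/2 + A)**2)
v(Y, T) = -1/4 + T (v(Y, T) = T - (-1 + 2*1)**2/4 = T - (-1 + 2)**2/4 = T - 1**2/4 = T - 1/4 = -1/4 + T)
(g - 4859161)/(v(1618, -2203) - 1438359) = (3035307 - 4859161)/((-1/4 - 2203) - 1438359) = -1823854/(-8813/4 - 1438359) = -1823854/(-5762249/4) = -1823854*(-4/5762249) = 235336/185879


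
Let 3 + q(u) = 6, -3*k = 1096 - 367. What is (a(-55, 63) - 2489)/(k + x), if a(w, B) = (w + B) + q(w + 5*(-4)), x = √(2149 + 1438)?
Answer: 301077/27731 + 1239*√3587/27731 ≈ 13.533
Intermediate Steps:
k = -243 (k = -(1096 - 367)/3 = -⅓*729 = -243)
x = √3587 ≈ 59.892
q(u) = 3 (q(u) = -3 + 6 = 3)
a(w, B) = 3 + B + w (a(w, B) = (w + B) + 3 = (B + w) + 3 = 3 + B + w)
(a(-55, 63) - 2489)/(k + x) = ((3 + 63 - 55) - 2489)/(-243 + √3587) = (11 - 2489)/(-243 + √3587) = -2478/(-243 + √3587)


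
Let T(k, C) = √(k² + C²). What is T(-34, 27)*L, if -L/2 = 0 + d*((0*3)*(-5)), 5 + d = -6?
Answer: 0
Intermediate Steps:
d = -11 (d = -5 - 6 = -11)
T(k, C) = √(C² + k²)
L = 0 (L = -2*(0 - 11*0*3*(-5)) = -2*(0 - 0*(-5)) = -2*(0 - 11*0) = -2*(0 + 0) = -2*0 = 0)
T(-34, 27)*L = √(27² + (-34)²)*0 = √(729 + 1156)*0 = √1885*0 = 0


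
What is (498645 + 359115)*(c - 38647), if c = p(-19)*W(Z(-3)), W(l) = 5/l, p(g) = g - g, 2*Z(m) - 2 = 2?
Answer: -33149850720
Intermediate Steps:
Z(m) = 2 (Z(m) = 1 + (½)*2 = 1 + 1 = 2)
p(g) = 0
c = 0 (c = 0*(5/2) = 0)
(498645 + 359115)*(c - 38647) = (498645 + 359115)*(0 - 38647) = 857760*(-38647) = -33149850720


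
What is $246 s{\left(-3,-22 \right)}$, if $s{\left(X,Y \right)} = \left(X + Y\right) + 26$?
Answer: $246$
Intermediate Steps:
$s{\left(X,Y \right)} = 26 + X + Y$
$246 s{\left(-3,-22 \right)} = 246 \left(26 - 3 - 22\right) = 246 \cdot 1 = 246$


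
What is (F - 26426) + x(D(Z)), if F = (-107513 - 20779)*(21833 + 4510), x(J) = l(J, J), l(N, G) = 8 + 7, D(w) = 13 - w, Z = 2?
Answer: -3379622567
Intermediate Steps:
l(N, G) = 15
x(J) = 15
F = -3379596156 (F = -128292*26343 = -3379596156)
(F - 26426) + x(D(Z)) = (-3379596156 - 26426) + 15 = -3379622582 + 15 = -3379622567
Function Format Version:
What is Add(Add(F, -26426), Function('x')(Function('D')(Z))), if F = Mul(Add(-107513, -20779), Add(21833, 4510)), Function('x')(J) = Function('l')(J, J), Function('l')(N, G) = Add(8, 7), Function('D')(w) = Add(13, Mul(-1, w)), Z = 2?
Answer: -3379622567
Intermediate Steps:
Function('l')(N, G) = 15
Function('x')(J) = 15
F = -3379596156 (F = Mul(-128292, 26343) = -3379596156)
Add(Add(F, -26426), Function('x')(Function('D')(Z))) = Add(Add(-3379596156, -26426), 15) = Add(-3379622582, 15) = -3379622567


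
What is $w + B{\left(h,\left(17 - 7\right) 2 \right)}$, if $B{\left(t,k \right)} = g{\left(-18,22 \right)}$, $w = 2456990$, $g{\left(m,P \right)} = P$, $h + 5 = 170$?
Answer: $2457012$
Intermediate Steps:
$h = 165$ ($h = -5 + 170 = 165$)
$B{\left(t,k \right)} = 22$
$w + B{\left(h,\left(17 - 7\right) 2 \right)} = 2456990 + 22 = 2457012$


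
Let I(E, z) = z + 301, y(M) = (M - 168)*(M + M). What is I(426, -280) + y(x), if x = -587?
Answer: 886391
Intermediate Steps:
y(M) = 2*M*(-168 + M) (y(M) = (-168 + M)*(2*M) = 2*M*(-168 + M))
I(E, z) = 301 + z
I(426, -280) + y(x) = (301 - 280) + 2*(-587)*(-168 - 587) = 21 + 2*(-587)*(-755) = 21 + 886370 = 886391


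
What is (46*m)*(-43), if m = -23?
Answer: 45494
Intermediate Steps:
(46*m)*(-43) = (46*(-23))*(-43) = -1058*(-43) = 45494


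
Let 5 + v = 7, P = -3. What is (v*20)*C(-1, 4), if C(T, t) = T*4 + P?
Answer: -280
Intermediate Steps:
C(T, t) = -3 + 4*T (C(T, t) = T*4 - 3 = 4*T - 3 = -3 + 4*T)
v = 2 (v = -5 + 7 = 2)
(v*20)*C(-1, 4) = (2*20)*(-3 + 4*(-1)) = 40*(-3 - 4) = 40*(-7) = -280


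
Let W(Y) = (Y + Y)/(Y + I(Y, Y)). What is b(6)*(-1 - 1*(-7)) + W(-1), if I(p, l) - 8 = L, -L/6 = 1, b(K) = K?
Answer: 34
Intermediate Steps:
L = -6 (L = -6*1 = -6)
I(p, l) = 2 (I(p, l) = 8 - 6 = 2)
W(Y) = 2*Y/(2 + Y) (W(Y) = (Y + Y)/(Y + 2) = (2*Y)/(2 + Y) = 2*Y/(2 + Y))
b(6)*(-1 - 1*(-7)) + W(-1) = 6*(-1 - 1*(-7)) + 2*(-1)/(2 - 1) = 6*(-1 + 7) + 2*(-1)/1 = 6*6 + 2*(-1)*1 = 36 - 2 = 34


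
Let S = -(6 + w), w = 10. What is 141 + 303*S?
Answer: -4707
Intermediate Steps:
S = -16 (S = -(6 + 10) = -1*16 = -16)
141 + 303*S = 141 + 303*(-16) = 141 - 4848 = -4707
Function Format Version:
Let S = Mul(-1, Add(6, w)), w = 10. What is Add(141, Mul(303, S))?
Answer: -4707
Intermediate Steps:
S = -16 (S = Mul(-1, Add(6, 10)) = Mul(-1, 16) = -16)
Add(141, Mul(303, S)) = Add(141, Mul(303, -16)) = Add(141, -4848) = -4707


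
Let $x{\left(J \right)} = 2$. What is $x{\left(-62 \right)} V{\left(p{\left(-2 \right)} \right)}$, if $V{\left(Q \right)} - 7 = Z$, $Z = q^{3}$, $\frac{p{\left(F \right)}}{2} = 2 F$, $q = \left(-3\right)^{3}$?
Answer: $-39352$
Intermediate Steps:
$q = -27$
$p{\left(F \right)} = 4 F$ ($p{\left(F \right)} = 2 \cdot 2 F = 4 F$)
$Z = -19683$ ($Z = \left(-27\right)^{3} = -19683$)
$V{\left(Q \right)} = -19676$ ($V{\left(Q \right)} = 7 - 19683 = -19676$)
$x{\left(-62 \right)} V{\left(p{\left(-2 \right)} \right)} = 2 \left(-19676\right) = -39352$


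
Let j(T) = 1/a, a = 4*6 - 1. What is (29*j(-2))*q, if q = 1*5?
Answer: 145/23 ≈ 6.3043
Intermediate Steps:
q = 5
a = 23 (a = 24 - 1 = 23)
j(T) = 1/23
(29*j(-2))*q = (29*(1/23))*5 = (29/23)*5 = 145/23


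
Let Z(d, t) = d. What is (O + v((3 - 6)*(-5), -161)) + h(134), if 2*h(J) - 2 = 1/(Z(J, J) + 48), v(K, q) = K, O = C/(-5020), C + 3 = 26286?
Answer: 2459311/228410 ≈ 10.767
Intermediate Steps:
C = 26283 (C = -3 + 26286 = 26283)
O = -26283/5020 (O = 26283/(-5020) = 26283*(-1/5020) = -26283/5020 ≈ -5.2357)
h(J) = 1 + 1/(2*(48 + J)) (h(J) = 1 + 1/(2*(J + 48)) = 1 + 1/(2*(48 + J)))
(O + v((3 - 6)*(-5), -161)) + h(134) = (-26283/5020 + (3 - 6)*(-5)) + (97/2 + 134)/(48 + 134) = (-26283/5020 - 3*(-5)) + (365/2)/182 = (-26283/5020 + 15) + (1/182)*(365/2) = 49017/5020 + 365/364 = 2459311/228410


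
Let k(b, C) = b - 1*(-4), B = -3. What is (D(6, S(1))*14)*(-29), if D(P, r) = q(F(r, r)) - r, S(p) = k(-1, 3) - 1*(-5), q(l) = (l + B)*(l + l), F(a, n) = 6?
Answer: -11368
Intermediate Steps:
k(b, C) = 4 + b (k(b, C) = b + 4 = 4 + b)
q(l) = 2*l*(-3 + l) (q(l) = (l - 3)*(l + l) = (-3 + l)*(2*l) = 2*l*(-3 + l))
S(p) = 8 (S(p) = (4 - 1) - 1*(-5) = 3 + 5 = 8)
D(P, r) = 36 - r (D(P, r) = 2*6*(-3 + 6) - r = 2*6*3 - r = 36 - r)
(D(6, S(1))*14)*(-29) = ((36 - 1*8)*14)*(-29) = ((36 - 8)*14)*(-29) = (28*14)*(-29) = 392*(-29) = -11368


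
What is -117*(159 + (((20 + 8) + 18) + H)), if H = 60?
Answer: -31005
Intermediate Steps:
-117*(159 + (((20 + 8) + 18) + H)) = -117*(159 + (((20 + 8) + 18) + 60)) = -117*(159 + ((28 + 18) + 60)) = -117*(159 + (46 + 60)) = -117*(159 + 106) = -117*265 = -31005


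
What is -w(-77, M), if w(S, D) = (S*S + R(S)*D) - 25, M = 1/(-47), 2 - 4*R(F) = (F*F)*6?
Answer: -286381/47 ≈ -6093.2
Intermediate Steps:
R(F) = ½ - 3*F²/2 (R(F) = ½ - F*F*6/4 = ½ - F²*6/4 = ½ - 3*F²/2)
M = -1/47 ≈ -0.021277
w(S, D) = -25 + S² + D*(½ - 3*S²/2) (w(S, D) = (S*S + (½ - 3*S²/2)*D) - 25 = (S² + D*(½ - 3*S²/2)) - 25 = -25 + S² + D*(½ - 3*S²/2))
-w(-77, M) = -(-25 + (-77)² - ½*(-1/47)*(-1 + 3*(-77)²)) = -(-25 + 5929 - ½*(-1/47)*(-1 + 3*5929)) = -(-25 + 5929 - ½*(-1/47)*(-1 + 17787)) = -(-25 + 5929 - ½*(-1/47)*17786) = -(-25 + 5929 + 8893/47) = -1*286381/47 = -286381/47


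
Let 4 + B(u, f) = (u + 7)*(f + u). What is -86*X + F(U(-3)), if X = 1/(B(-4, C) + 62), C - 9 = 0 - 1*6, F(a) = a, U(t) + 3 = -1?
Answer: -306/55 ≈ -5.5636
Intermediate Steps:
U(t) = -4 (U(t) = -3 - 1 = -4)
C = 3 (C = 9 + (0 - 1*6) = 9 + (0 - 6) = 9 - 6 = 3)
B(u, f) = -4 + (7 + u)*(f + u) (B(u, f) = -4 + (u + 7)*(f + u) = -4 + (7 + u)*(f + u))
X = 1/55 (X = 1/((-4 + (-4)**2 + 7*3 + 7*(-4) + 3*(-4)) + 62) = 1/((-4 + 16 + 21 - 28 - 12) + 62) = 1/(-7 + 62) = 1/55 ≈ 0.018182)
-86*X + F(U(-3)) = -86*1/55 - 4 = -86/55 - 4 = -306/55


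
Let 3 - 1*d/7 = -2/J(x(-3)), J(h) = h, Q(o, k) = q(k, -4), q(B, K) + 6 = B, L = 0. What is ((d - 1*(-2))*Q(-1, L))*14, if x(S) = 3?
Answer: -2324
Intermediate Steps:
q(B, K) = -6 + B
Q(o, k) = -6 + k
d = 77/3 (d = 21 - (-14)/3 = 21 - 7*(-⅔) = 21 + 14/3 = 77/3 ≈ 25.667)
((d - 1*(-2))*Q(-1, L))*14 = ((77/3 - 1*(-2))*(-6 + 0))*14 = ((77/3 + 2)*(-6))*14 = ((83/3)*(-6))*14 = -166*14 = -2324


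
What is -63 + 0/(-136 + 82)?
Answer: -63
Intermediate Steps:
-63 + 0/(-136 + 82) = -63 + 0/(-54) = -63 + 0*(-1/54) = -63 + 0 = -63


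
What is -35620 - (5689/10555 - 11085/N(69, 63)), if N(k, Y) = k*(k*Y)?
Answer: -37590296378284/1055299455 ≈ -35621.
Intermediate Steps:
N(k, Y) = Y*k**2 (N(k, Y) = k*(Y*k) = Y*k**2)
-35620 - (5689/10555 - 11085/N(69, 63)) = -35620 - (5689/10555 - 11085/(63*69**2)) = -35620 - (5689*(1/10555) - 11085/(63*4761)) = -35620 - (5689/10555 - 11085/299943) = -35620 - (5689/10555 - 11085*1/299943) = -35620 - (5689/10555 - 3695/99981) = -35620 - 1*529791184/1055299455 = -35620 - 529791184/1055299455 = -37590296378284/1055299455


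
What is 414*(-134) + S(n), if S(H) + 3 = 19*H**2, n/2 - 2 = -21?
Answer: -28043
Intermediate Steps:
n = -38 (n = 4 + 2*(-21) = 4 - 42 = -38)
S(H) = -3 + 19*H**2
414*(-134) + S(n) = 414*(-134) + (-3 + 19*(-38)**2) = -55476 + (-3 + 19*1444) = -55476 + (-3 + 27436) = -55476 + 27433 = -28043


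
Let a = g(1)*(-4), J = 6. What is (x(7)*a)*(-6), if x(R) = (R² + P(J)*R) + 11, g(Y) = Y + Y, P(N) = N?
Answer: 4896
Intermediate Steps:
g(Y) = 2*Y
x(R) = 11 + R² + 6*R (x(R) = (R² + 6*R) + 11 = 11 + R² + 6*R)
a = -8 (a = (2*1)*(-4) = 2*(-4) = -8)
(x(7)*a)*(-6) = ((11 + 7² + 6*7)*(-8))*(-6) = ((11 + 49 + 42)*(-8))*(-6) = (102*(-8))*(-6) = -816*(-6) = 4896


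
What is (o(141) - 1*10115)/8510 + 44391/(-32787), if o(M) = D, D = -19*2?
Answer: -236884607/93005790 ≈ -2.5470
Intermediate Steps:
D = -38
o(M) = -38
(o(141) - 1*10115)/8510 + 44391/(-32787) = (-38 - 1*10115)/8510 + 44391/(-32787) = (-38 - 10115)*(1/8510) + 44391*(-1/32787) = -10153*1/8510 - 14797/10929 = -10153/8510 - 14797/10929 = -236884607/93005790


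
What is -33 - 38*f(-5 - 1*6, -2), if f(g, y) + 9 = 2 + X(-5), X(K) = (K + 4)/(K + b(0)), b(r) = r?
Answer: 1127/5 ≈ 225.40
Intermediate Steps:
X(K) = (4 + K)/K (X(K) = (K + 4)/(K + 0) = (4 + K)/K)
f(g, y) = -34/5 (f(g, y) = -9 + (2 + (4 - 5)/(-5)) = -9 + (2 - 1/5*(-1)) = -9 + (2 + 1/5) = -9 + 11/5 = -34/5)
-33 - 38*f(-5 - 1*6, -2) = -33 - 38*(-34/5) = -33 + 1292/5 = 1127/5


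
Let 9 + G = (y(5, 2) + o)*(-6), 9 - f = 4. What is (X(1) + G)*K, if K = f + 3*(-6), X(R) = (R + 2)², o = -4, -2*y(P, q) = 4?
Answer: -468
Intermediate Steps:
f = 5 (f = 9 - 1*4 = 9 - 4 = 5)
y(P, q) = -2 (y(P, q) = -½*4 = -2)
X(R) = (2 + R)²
G = 27 (G = -9 + (-2 - 4)*(-6) = -9 - 6*(-6) = -9 + 36 = 27)
K = -13 (K = 5 + 3*(-6) = 5 - 18 = -13)
(X(1) + G)*K = ((2 + 1)² + 27)*(-13) = (3² + 27)*(-13) = (9 + 27)*(-13) = 36*(-13) = -468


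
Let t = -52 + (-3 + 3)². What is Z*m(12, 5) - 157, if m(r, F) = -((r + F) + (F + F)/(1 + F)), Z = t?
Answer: 2441/3 ≈ 813.67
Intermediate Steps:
t = -52 (t = -52 + 0² = -52 + 0 = -52)
Z = -52
m(r, F) = -F - r - 2*F/(1 + F) (m(r, F) = -((F + r) + (2*F)/(1 + F)) = -((F + r) + 2*F/(1 + F)) = -(F + r + 2*F/(1 + F)) = -F - r - 2*F/(1 + F))
Z*m(12, 5) - 157 = -52*(-1*12 - 1*5² - 3*5 - 1*5*12)/(1 + 5) - 157 = -52*(-12 - 1*25 - 15 - 60)/6 - 157 = -26*(-12 - 25 - 15 - 60)/3 - 157 = -26*(-112)/3 - 157 = -52*(-56/3) - 157 = 2912/3 - 157 = 2441/3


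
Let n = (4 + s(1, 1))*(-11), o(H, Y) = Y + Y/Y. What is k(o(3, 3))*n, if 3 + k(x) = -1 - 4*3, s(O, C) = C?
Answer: 880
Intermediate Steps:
o(H, Y) = 1 + Y (o(H, Y) = Y + 1 = 1 + Y)
n = -55 (n = (4 + 1)*(-11) = 5*(-11) = -55)
k(x) = -16 (k(x) = -3 + (-1 - 4*3) = -3 + (-1 - 12) = -3 - 13 = -16)
k(o(3, 3))*n = -16*(-55) = 880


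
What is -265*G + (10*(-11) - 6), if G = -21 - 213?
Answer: 61894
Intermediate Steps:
G = -234
-265*G + (10*(-11) - 6) = -265*(-234) + (10*(-11) - 6) = 62010 + (-110 - 6) = 62010 - 116 = 61894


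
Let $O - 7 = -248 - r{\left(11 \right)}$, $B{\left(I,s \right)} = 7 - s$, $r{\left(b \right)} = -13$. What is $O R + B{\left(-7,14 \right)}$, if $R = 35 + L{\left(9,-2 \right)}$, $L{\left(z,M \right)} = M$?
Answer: $-7531$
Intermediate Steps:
$R = 33$ ($R = 35 - 2 = 33$)
$O = -228$ ($O = 7 - 235 = -228$)
$O R + B{\left(-7,14 \right)} = \left(-228\right) 33 + \left(7 - 14\right) = -7524 + \left(7 - 14\right) = -7524 - 7 = -7531$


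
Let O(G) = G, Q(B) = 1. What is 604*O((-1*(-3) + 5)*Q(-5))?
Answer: 4832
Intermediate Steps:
604*O((-1*(-3) + 5)*Q(-5)) = 604*((-1*(-3) + 5)*1) = 604*((3 + 5)*1) = 604*(8*1) = 604*8 = 4832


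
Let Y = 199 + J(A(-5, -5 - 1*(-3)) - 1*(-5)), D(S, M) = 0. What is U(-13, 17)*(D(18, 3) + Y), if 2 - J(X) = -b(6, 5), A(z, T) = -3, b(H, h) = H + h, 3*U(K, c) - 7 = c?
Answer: 1696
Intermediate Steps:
U(K, c) = 7/3 + c/3
J(X) = 13 (J(X) = 2 - (-1)*(6 + 5) = 2 - (-1)*11 = 2 - 1*(-11) = 2 + 11 = 13)
Y = 212 (Y = 199 + 13 = 212)
U(-13, 17)*(D(18, 3) + Y) = (7/3 + (⅓)*17)*(0 + 212) = (7/3 + 17/3)*212 = 8*212 = 1696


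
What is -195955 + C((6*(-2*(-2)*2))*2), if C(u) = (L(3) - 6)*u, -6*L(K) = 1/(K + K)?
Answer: -589601/3 ≈ -1.9653e+5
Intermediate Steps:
L(K) = -1/(12*K) (L(K) = -1/(6*(K + K)) = -1/(2*K)/6 = -1/(12*K))
C(u) = -217*u/36 (C(u) = (-1/12/3 - 6)*u = (-1/12*⅓ - 6)*u = (-1/36 - 6)*u = -217*u/36)
-195955 + C((6*(-2*(-2)*2))*2) = -195955 - 217*6*(-2*(-2)*2)*2/36 = -195955 - 217*6*(4*2)*2/36 = -195955 - 217*6*8*2/36 = -195955 - 868*2/3 = -195955 - 217/36*96 = -195955 - 1736/3 = -589601/3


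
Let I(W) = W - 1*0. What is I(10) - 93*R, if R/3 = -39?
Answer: 10891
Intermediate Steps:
I(W) = W (I(W) = W + 0 = W)
R = -117 (R = 3*(-39) = -117)
I(10) - 93*R = 10 - 93*(-117) = 10 + 10881 = 10891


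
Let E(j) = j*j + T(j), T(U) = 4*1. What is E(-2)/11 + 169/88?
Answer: 233/88 ≈ 2.6477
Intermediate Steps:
T(U) = 4
E(j) = 4 + j² (E(j) = j*j + 4 = j² + 4 = 4 + j²)
E(-2)/11 + 169/88 = (4 + (-2)²)/11 + 169/88 = (4 + 4)*(1/11) + 169*(1/88) = 8*(1/11) + 169/88 = 8/11 + 169/88 = 233/88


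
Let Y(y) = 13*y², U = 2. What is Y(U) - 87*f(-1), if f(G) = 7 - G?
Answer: -644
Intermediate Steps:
Y(U) - 87*f(-1) = 13*2² - 87*(7 - 1*(-1)) = 13*4 - 87*(7 + 1) = 52 - 87*8 = 52 - 696 = -644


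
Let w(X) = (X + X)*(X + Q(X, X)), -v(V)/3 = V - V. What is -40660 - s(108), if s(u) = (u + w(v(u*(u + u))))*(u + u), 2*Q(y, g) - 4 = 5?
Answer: -63988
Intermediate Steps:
v(V) = 0 (v(V) = -3*(V - V) = -3*0 = 0)
Q(y, g) = 9/2 (Q(y, g) = 2 + (1/2)*5 = 2 + 5/2 = 9/2)
w(X) = 2*X*(9/2 + X) (w(X) = (X + X)*(X + 9/2) = (2*X)*(9/2 + X) = 2*X*(9/2 + X))
s(u) = 2*u**2 (s(u) = (u + 0*(9 + 2*0))*(u + u) = (u + 0*(9 + 0))*(2*u) = (u + 0*9)*(2*u) = (u + 0)*(2*u) = u*(2*u) = 2*u**2)
-40660 - s(108) = -40660 - 2*108**2 = -40660 - 2*11664 = -40660 - 1*23328 = -40660 - 23328 = -63988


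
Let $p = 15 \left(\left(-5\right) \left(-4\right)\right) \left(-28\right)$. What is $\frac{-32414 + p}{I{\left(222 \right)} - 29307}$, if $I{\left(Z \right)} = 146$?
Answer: $\frac{40814}{29161} \approx 1.3996$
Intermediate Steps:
$p = -8400$ ($p = 15 \cdot 20 \left(-28\right) = 300 \left(-28\right) = -8400$)
$\frac{-32414 + p}{I{\left(222 \right)} - 29307} = \frac{-32414 - 8400}{146 - 29307} = - \frac{40814}{-29161} = \left(-40814\right) \left(- \frac{1}{29161}\right) = \frac{40814}{29161}$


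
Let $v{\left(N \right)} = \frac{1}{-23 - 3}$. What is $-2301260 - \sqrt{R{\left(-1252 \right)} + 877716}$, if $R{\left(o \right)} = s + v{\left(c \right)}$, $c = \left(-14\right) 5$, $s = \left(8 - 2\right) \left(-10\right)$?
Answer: $-2301260 - \frac{7 \sqrt{12108070}}{26} \approx -2.3022 \cdot 10^{6}$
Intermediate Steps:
$s = -60$ ($s = 6 \left(-10\right) = -60$)
$c = -70$
$v{\left(N \right)} = - \frac{1}{26}$ ($v{\left(N \right)} = \frac{1}{-26} = - \frac{1}{26}$)
$R{\left(o \right)} = - \frac{1561}{26}$ ($R{\left(o \right)} = -60 - \frac{1}{26} = - \frac{1561}{26}$)
$-2301260 - \sqrt{R{\left(-1252 \right)} + 877716} = -2301260 - \sqrt{- \frac{1561}{26} + 877716} = -2301260 - \sqrt{\frac{22819055}{26}} = -2301260 - \frac{7 \sqrt{12108070}}{26}$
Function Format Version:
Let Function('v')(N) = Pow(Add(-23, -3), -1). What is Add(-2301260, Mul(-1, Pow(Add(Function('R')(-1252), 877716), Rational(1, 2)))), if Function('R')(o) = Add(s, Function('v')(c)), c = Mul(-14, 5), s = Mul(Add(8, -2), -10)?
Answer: Add(-2301260, Mul(Rational(-7, 26), Pow(12108070, Rational(1, 2)))) ≈ -2.3022e+6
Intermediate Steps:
s = -60 (s = Mul(6, -10) = -60)
c = -70
Function('v')(N) = Rational(-1, 26) (Function('v')(N) = Pow(-26, -1) = Rational(-1, 26))
Function('R')(o) = Rational(-1561, 26) (Function('R')(o) = Add(-60, Rational(-1, 26)) = Rational(-1561, 26))
Add(-2301260, Mul(-1, Pow(Add(Function('R')(-1252), 877716), Rational(1, 2)))) = Add(-2301260, Mul(-1, Pow(Add(Rational(-1561, 26), 877716), Rational(1, 2)))) = Add(-2301260, Mul(-1, Pow(Rational(22819055, 26), Rational(1, 2)))) = Add(-2301260, Mul(-1, Mul(Rational(7, 26), Pow(12108070, Rational(1, 2))))) = Add(-2301260, Mul(Rational(-7, 26), Pow(12108070, Rational(1, 2))))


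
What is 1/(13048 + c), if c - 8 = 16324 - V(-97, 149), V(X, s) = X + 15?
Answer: 1/29462 ≈ 3.3942e-5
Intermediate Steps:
V(X, s) = 15 + X
c = 16414 (c = 8 + (16324 - (15 - 97)) = 8 + (16324 - 1*(-82)) = 8 + (16324 + 82) = 8 + 16406 = 16414)
1/(13048 + c) = 1/(13048 + 16414) = 1/29462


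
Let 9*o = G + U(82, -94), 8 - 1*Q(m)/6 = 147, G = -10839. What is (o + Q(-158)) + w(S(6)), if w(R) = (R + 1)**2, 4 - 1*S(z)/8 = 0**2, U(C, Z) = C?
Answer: -8462/9 ≈ -940.22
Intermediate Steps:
S(z) = 32 (S(z) = 32 - 8*0**2 = 32 - 8*0 = 32 + 0 = 32)
Q(m) = -834 (Q(m) = 48 - 6*147 = 48 - 882 = -834)
o = -10757/9 (o = (-10839 + 82)/9 = (1/9)*(-10757) = -10757/9 ≈ -1195.2)
w(R) = (1 + R)**2
(o + Q(-158)) + w(S(6)) = (-10757/9 - 834) + (1 + 32)**2 = -18263/9 + 33**2 = -18263/9 + 1089 = -8462/9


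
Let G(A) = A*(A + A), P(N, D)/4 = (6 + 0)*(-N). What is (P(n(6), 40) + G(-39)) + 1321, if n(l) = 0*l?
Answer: 4363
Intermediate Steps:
n(l) = 0
P(N, D) = -24*N (P(N, D) = 4*((6 + 0)*(-N)) = 4*(6*(-N)) = 4*(-6*N) = -24*N)
G(A) = 2*A**2 (G(A) = A*(2*A) = 2*A**2)
(P(n(6), 40) + G(-39)) + 1321 = (-24*0 + 2*(-39)**2) + 1321 = (0 + 2*1521) + 1321 = (0 + 3042) + 1321 = 3042 + 1321 = 4363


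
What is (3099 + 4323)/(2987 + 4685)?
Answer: 3711/3836 ≈ 0.96741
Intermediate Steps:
(3099 + 4323)/(2987 + 4685) = 7422/7672 = 7422*(1/7672) = 3711/3836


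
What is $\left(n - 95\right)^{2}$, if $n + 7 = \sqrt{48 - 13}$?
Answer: $\left(102 - \sqrt{35}\right)^{2} \approx 9232.1$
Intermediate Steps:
$n = -7 + \sqrt{35}$ ($n = -7 + \sqrt{48 - 13} = -7 + \sqrt{35} \approx -1.0839$)
$\left(n - 95\right)^{2} = \left(\left(-7 + \sqrt{35}\right) - 95\right)^{2} = \left(-102 + \sqrt{35}\right)^{2}$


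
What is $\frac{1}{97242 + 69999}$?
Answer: $\frac{1}{167241} \approx 5.9794 \cdot 10^{-6}$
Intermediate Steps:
$\frac{1}{97242 + 69999} = \frac{1}{167241}$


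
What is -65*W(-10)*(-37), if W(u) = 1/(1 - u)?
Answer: 2405/11 ≈ 218.64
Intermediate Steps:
-65*W(-10)*(-37) = -(-65)/(-1 - 10)*(-37) = -(-65)/(-11)*(-37) = -(-65)*(-1)/11*(-37) = -65*1/11*(-37) = -65/11*(-37) = 2405/11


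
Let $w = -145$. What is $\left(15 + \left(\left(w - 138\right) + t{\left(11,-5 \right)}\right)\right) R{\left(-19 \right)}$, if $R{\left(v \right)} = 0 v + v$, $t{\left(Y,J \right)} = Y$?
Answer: $4883$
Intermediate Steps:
$R{\left(v \right)} = v$ ($R{\left(v \right)} = 0 + v = v$)
$\left(15 + \left(\left(w - 138\right) + t{\left(11,-5 \right)}\right)\right) R{\left(-19 \right)} = \left(15 + \left(\left(-145 - 138\right) + 11\right)\right) \left(-19\right) = \left(15 + \left(-283 + 11\right)\right) \left(-19\right) = \left(15 - 272\right) \left(-19\right) = \left(-257\right) \left(-19\right) = 4883$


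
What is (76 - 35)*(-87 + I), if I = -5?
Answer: -3772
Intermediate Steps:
(76 - 35)*(-87 + I) = (76 - 35)*(-87 - 5) = 41*(-92) = -3772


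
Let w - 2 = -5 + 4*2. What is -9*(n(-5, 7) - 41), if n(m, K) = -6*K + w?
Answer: 702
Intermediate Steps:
w = 5 (w = 2 + (-5 + 4*2) = 2 + (-5 + 8) = 2 + 3 = 5)
n(m, K) = 5 - 6*K (n(m, K) = -6*K + 5 = 5 - 6*K)
-9*(n(-5, 7) - 41) = -9*((5 - 6*7) - 41) = -9*((5 - 42) - 41) = -9*(-37 - 41) = -9*(-78) = 702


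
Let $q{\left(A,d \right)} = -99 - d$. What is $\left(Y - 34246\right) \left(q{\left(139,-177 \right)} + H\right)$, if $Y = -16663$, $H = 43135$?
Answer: $-2199930617$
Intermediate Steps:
$\left(Y - 34246\right) \left(q{\left(139,-177 \right)} + H\right) = \left(-16663 - 34246\right) \left(\left(-99 - -177\right) + 43135\right) = - 50909 \left(\left(-99 + 177\right) + 43135\right) = - 50909 \left(78 + 43135\right) = \left(-50909\right) 43213 = -2199930617$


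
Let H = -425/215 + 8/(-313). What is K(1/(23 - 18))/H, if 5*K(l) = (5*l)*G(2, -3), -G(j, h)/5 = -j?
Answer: -26918/26949 ≈ -0.99885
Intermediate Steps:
G(j, h) = 5*j (G(j, h) = -(-5)*j = 5*j)
K(l) = 10*l (K(l) = ((5*l)*(5*2))/5 = ((5*l)*10)/5 = (50*l)/5 = 10*l)
H = -26949/13459 (H = -425*1/215 + 8*(-1/313) = -85/43 - 8/313 = -26949/13459 ≈ -2.0023)
K(1/(23 - 18))/H = (10/(23 - 18))/(-26949/13459) = (10/5)*(-13459/26949) = (10*(1/5))*(-13459/26949) = 2*(-13459/26949) = -26918/26949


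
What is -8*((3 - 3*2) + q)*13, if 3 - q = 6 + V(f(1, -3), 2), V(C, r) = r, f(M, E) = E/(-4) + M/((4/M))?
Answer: 832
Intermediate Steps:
f(M, E) = -E/4 + M²/4 (f(M, E) = E*(-¼) + M*(M/4) = -E/4 + M²/4)
q = -5 (q = 3 - (6 + 2) = 3 - 1*8 = 3 - 8 = -5)
-8*((3 - 3*2) + q)*13 = -8*((3 - 3*2) - 5)*13 = -8*((3 - 6) - 5)*13 = -8*(-3 - 5)*13 = -8*(-8)*13 = 64*13 = 832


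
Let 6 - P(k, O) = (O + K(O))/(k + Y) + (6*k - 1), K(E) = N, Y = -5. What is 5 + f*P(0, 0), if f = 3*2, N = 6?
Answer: 271/5 ≈ 54.200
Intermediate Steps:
K(E) = 6
f = 6
P(k, O) = 7 - 6*k - (6 + O)/(-5 + k) (P(k, O) = 6 - ((O + 6)/(k - 5) + (6*k - 1)) = 6 - ((6 + O)/(-5 + k) + (-1 + 6*k)) = 6 - (-1 + 6*k + (6 + O)/(-5 + k)) = 6 + (1 - 6*k - (6 + O)/(-5 + k)) = 7 - 6*k - (6 + O)/(-5 + k))
5 + f*P(0, 0) = 5 + 6*((-41 - 1*0 - 6*0² + 37*0)/(-5 + 0)) = 5 + 6*((-41 + 0 - 6*0 + 0)/(-5)) = 5 + 6*(-(-41 + 0 + 0 + 0)/5) = 5 + 6*(-⅕*(-41)) = 5 + 6*(41/5) = 5 + 246/5 = 271/5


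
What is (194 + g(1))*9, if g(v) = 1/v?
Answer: 1755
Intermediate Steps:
(194 + g(1))*9 = (194 + 1/1)*9 = (194 + 1)*9 = 195*9 = 1755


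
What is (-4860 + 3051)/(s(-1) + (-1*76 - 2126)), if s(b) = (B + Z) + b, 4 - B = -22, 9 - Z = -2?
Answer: 603/722 ≈ 0.83518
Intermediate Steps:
Z = 11 (Z = 9 - 1*(-2) = 9 + 2 = 11)
B = 26 (B = 4 - 1*(-22) = 4 + 22 = 26)
s(b) = 37 + b (s(b) = (26 + 11) + b = 37 + b)
(-4860 + 3051)/(s(-1) + (-1*76 - 2126)) = (-4860 + 3051)/((37 - 1) + (-1*76 - 2126)) = -1809/(36 + (-76 - 2126)) = -1809/(36 - 2202) = -1809/(-2166) = -1809*(-1/2166) = 603/722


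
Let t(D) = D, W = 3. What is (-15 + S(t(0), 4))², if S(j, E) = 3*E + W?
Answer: 0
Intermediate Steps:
S(j, E) = 3 + 3*E (S(j, E) = 3*E + 3 = 3 + 3*E)
(-15 + S(t(0), 4))² = (-15 + (3 + 3*4))² = (-15 + (3 + 12))² = (-15 + 15)² = 0² = 0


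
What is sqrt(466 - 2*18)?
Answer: sqrt(430) ≈ 20.736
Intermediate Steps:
sqrt(466 - 2*18) = sqrt(466 - 36) = sqrt(430)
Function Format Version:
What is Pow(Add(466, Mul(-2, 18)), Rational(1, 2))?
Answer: Pow(430, Rational(1, 2)) ≈ 20.736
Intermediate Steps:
Pow(Add(466, Mul(-2, 18)), Rational(1, 2)) = Pow(Add(466, -36), Rational(1, 2)) = Pow(430, Rational(1, 2))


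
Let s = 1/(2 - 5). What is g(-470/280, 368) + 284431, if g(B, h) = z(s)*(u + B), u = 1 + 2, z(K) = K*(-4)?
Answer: 5973088/21 ≈ 2.8443e+5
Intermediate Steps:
s = -1/3 (s = 1/(-3) = -1/3 ≈ -0.33333)
z(K) = -4*K
u = 3
g(B, h) = 4 + 4*B/3 (g(B, h) = (-4*(-1/3))*(3 + B) = 4*(3 + B)/3 = 4 + 4*B/3)
g(-470/280, 368) + 284431 = (4 + 4*(-470/280)/3) + 284431 = (4 + 4*(-470*1/280)/3) + 284431 = (4 + (4/3)*(-47/28)) + 284431 = (4 - 47/21) + 284431 = 37/21 + 284431 = 5973088/21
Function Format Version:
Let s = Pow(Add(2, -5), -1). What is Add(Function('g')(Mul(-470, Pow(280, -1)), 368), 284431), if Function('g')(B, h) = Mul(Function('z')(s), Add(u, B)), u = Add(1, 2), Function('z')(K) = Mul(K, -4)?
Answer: Rational(5973088, 21) ≈ 2.8443e+5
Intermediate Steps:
s = Rational(-1, 3) (s = Pow(-3, -1) = Rational(-1, 3) ≈ -0.33333)
Function('z')(K) = Mul(-4, K)
u = 3
Function('g')(B, h) = Add(4, Mul(Rational(4, 3), B)) (Function('g')(B, h) = Mul(Mul(-4, Rational(-1, 3)), Add(3, B)) = Mul(Rational(4, 3), Add(3, B)) = Add(4, Mul(Rational(4, 3), B)))
Add(Function('g')(Mul(-470, Pow(280, -1)), 368), 284431) = Add(Add(4, Mul(Rational(4, 3), Mul(-470, Pow(280, -1)))), 284431) = Add(Add(4, Mul(Rational(4, 3), Mul(-470, Rational(1, 280)))), 284431) = Add(Add(4, Mul(Rational(4, 3), Rational(-47, 28))), 284431) = Add(Add(4, Rational(-47, 21)), 284431) = Add(Rational(37, 21), 284431) = Rational(5973088, 21)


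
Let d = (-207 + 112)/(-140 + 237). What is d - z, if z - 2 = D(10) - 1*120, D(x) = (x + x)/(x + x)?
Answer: 11254/97 ≈ 116.02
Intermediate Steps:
D(x) = 1 (D(x) = (2*x)/((2*x)) = (2*x)*(1/(2*x)) = 1)
d = -95/97 ≈ -0.97938
z = -117 (z = 2 + (1 - 1*120) = 2 + (1 - 120) = 2 - 119 = -117)
d - z = -95/97 - 1*(-117) = -95/97 + 117 = 11254/97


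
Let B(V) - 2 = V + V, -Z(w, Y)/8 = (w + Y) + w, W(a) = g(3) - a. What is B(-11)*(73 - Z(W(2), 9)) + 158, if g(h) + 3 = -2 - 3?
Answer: 458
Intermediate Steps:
g(h) = -8 (g(h) = -3 + (-2 - 3) = -3 - 5 = -8)
W(a) = -8 - a
Z(w, Y) = -16*w - 8*Y (Z(w, Y) = -8*((w + Y) + w) = -8*((Y + w) + w) = -8*(Y + 2*w) = -16*w - 8*Y)
B(V) = 2 + 2*V (B(V) = 2 + (V + V) = 2 + 2*V)
B(-11)*(73 - Z(W(2), 9)) + 158 = (2 + 2*(-11))*(73 - (-16*(-8 - 1*2) - 8*9)) + 158 = (2 - 22)*(73 - (-16*(-8 - 2) - 72)) + 158 = -20*(73 - (-16*(-10) - 72)) + 158 = -20*(73 - (160 - 72)) + 158 = -20*(73 - 1*88) + 158 = -20*(73 - 88) + 158 = -20*(-15) + 158 = 300 + 158 = 458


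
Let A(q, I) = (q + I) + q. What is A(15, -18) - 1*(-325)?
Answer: 337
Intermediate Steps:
A(q, I) = I + 2*q (A(q, I) = (I + q) + q = I + 2*q)
A(15, -18) - 1*(-325) = (-18 + 2*15) - 1*(-325) = (-18 + 30) + 325 = 12 + 325 = 337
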